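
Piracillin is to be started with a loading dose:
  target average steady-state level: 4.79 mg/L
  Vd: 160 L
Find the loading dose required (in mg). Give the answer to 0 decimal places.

LD = Css × Vd = 4.79 × 160 = 766.4 mg

766 mg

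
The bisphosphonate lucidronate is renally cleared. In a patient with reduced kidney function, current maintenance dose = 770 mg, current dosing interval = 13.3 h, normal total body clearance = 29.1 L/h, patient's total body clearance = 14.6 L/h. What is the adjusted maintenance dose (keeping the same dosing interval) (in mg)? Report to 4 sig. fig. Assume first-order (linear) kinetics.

386.3 mg

To keep the same average steady-state level, dosing rate must scale with clearance.
CL ratio = 14.6 / 29.1 = 0.5017
New dose (same interval) = 770 × 0.5017 = 386.3 mg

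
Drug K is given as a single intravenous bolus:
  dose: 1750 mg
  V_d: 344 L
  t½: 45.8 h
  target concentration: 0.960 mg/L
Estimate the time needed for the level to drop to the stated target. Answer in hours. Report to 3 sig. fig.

C₀ = Dose / Vd = 1750 / 344 = 5.087 mg/L
k = ln2 / t½ = 0.693147 / 45.8 = 0.01513 h⁻¹
t = ln(C₀ / C) / k = ln(5.087 / 0.960) / 0.01513
  = ln(5.299) / 0.01513 = 1.668 / 0.01513 = 110.2 h

110 h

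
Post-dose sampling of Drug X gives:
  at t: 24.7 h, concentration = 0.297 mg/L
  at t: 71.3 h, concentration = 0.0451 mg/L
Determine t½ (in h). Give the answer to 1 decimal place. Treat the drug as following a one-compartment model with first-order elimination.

k = ln(C₁/C₂) / (t₂ − t₁) = ln(0.297/0.0451) / (71.3 − 24.7)
  = 1.885 / 46.60 = 0.04045 h⁻¹
t½ = ln2 / k = 0.693147 / 0.04045 = 17.14 h

17.1 h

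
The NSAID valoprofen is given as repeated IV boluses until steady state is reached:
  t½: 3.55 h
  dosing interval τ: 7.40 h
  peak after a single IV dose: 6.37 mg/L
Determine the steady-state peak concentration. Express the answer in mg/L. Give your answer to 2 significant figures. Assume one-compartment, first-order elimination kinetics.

k = ln2 / t½ = 0.693147 / 3.55 = 0.1953 h⁻¹
e^(−kτ) = e^(−0.1953 × 7.40) = 0.2357
Accumulation ratio R = 1 / (1 − e^(−kτ)) = 1 / (1 − 0.2357) = 1.308
Steady-state peak = C₀ × R = 6.37 × 1.308 = 8.332 mg/L

8.3 mg/L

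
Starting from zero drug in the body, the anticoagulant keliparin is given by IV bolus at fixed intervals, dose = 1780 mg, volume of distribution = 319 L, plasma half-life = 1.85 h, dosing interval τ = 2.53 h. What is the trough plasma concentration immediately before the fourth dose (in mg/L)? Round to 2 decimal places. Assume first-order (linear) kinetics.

C₀ per dose = Dose / Vd = 1780 / 319 = 5.580 mg/L
k = ln2 / t½ = 0.693147 / 1.85 = 0.3747 h⁻¹
Fraction remaining after one interval: r = e^(−kτ) = e^(−0.3747 × 2.53) = 0.3875
Before dose 4, 3 doses have been given (aged 1τ, 2τ, 3τ).
C_trough = C₀ × (r + r² + … + r^3) = C₀ × r(1−r^3)/(1−r)
        = 5.580 × 0.3875 × (1 − 0.05819) / (1 − 0.3875) = 3.325 mg/L

3.33 mg/L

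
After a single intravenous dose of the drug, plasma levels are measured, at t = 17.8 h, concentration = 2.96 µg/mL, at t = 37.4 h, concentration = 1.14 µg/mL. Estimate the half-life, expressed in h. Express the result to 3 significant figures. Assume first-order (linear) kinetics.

14.2 h

k = ln(C₁/C₂) / (t₂ − t₁) = ln(2.96/1.14) / (37.4 − 17.8)
  = 0.9542 / 19.60 = 0.04868 h⁻¹
t½ = ln2 / k = 0.693147 / 0.04868 = 14.24 h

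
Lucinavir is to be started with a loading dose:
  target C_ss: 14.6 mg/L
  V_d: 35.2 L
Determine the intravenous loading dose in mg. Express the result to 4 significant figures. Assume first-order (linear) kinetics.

LD = Css × Vd = 14.6 × 35.2 = 513.9 mg

513.9 mg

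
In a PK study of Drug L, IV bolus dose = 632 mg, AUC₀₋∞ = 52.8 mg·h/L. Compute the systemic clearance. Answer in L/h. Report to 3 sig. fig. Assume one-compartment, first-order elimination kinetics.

CL = Dose / AUC = 632 / 52.8 = 11.97 L/h

12.0 L/h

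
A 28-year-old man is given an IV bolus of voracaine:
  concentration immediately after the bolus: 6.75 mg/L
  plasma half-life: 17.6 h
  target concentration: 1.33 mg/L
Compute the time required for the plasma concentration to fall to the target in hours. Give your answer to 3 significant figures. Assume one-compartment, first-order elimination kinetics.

41.2 h

k = ln2 / t½ = 0.693147 / 17.6 = 0.03938 h⁻¹
t = ln(C₀ / C) / k = ln(6.750 / 1.33) / 0.03938
  = ln(5.075) / 0.03938 = 1.624 / 0.03938 = 41.24 h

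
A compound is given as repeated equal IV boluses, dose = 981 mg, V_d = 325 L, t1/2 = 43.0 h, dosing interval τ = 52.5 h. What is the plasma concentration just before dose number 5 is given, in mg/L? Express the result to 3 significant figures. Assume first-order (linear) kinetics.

2.19 mg/L

C₀ per dose = Dose / Vd = 981 / 325 = 3.018 mg/L
k = ln2 / t½ = 0.693147 / 43.0 = 0.01612 h⁻¹
Fraction remaining after one interval: r = e^(−kτ) = e^(−0.01612 × 52.5) = 0.4290
Before dose 5, 4 doses have been given (aged 1τ, 2τ, 3τ, 4τ).
C_trough = C₀ × (r + r² + … + r^4) = C₀ × r(1−r^4)/(1−r)
        = 3.018 × 0.4290 × (1 − 0.03387) / (1 − 0.4290) = 2.191 mg/L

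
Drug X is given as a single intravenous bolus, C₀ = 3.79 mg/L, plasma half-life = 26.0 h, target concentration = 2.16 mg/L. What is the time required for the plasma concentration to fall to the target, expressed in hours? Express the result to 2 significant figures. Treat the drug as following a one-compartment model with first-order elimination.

k = ln2 / t½ = 0.693147 / 26.0 = 0.02666 h⁻¹
t = ln(C₀ / C) / k = ln(3.790 / 2.16) / 0.02666
  = ln(1.755) / 0.02666 = 0.5625 / 0.02666 = 21.10 h

21 h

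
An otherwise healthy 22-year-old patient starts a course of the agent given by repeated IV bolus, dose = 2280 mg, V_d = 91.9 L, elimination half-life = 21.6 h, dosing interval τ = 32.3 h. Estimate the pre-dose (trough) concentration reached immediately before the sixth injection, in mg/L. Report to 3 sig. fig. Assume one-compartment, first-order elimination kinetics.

C₀ per dose = Dose / Vd = 2280 / 91.9 = 24.81 mg/L
k = ln2 / t½ = 0.693147 / 21.6 = 0.03209 h⁻¹
Fraction remaining after one interval: r = e^(−kτ) = e^(−0.03209 × 32.3) = 0.3547
Before dose 6, 5 doses have been given (aged 1τ, 2τ, 3τ, 4τ, 5τ).
C_trough = C₀ × (r + r² + … + r^5) = C₀ × r(1−r^5)/(1−r)
        = 24.81 × 0.3547 × (1 − 0.005614) / (1 − 0.3547) = 13.56 mg/L

13.6 mg/L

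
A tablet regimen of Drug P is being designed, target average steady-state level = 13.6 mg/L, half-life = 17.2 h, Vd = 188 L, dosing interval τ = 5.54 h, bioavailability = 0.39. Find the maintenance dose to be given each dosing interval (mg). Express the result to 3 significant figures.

k = ln2 / t½ = 0.693147 / 17.2 = 0.04030 h⁻¹
CL = k × Vd = 0.04030 × 188 = 7.576 L/h
At steady state, F × (Dose/τ) = Css × CL.
Dose = Css × CL × τ / F = 13.6 × 7.576 × 5.54 / 0.39 = 1464 mg

1460 mg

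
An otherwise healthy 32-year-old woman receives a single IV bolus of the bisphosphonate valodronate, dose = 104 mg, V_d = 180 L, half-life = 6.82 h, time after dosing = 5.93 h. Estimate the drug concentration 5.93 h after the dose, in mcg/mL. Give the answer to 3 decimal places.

C₀ = Dose / Vd = 104.0 / 180 = 0.5778 mg/L
k = ln2 / t½ = 0.693147 / 6.82 = 0.1016 h⁻¹
C = C₀ · e^(−k·t) = 0.5778 × e^(−0.1016 × 5.93)
  = 0.5778 × 0.5474 = 0.3163 mg/L
(0.3163 mg/L = 0.3163 mcg/mL)

0.316 mcg/mL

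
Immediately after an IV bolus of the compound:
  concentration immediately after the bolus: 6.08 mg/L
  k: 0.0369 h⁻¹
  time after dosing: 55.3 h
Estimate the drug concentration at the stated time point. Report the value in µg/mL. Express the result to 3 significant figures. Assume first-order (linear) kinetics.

C = C₀ · e^(−k·t) = 6.080 × e^(−0.03690 × 55.3)
  = 6.080 × 0.1300 = 0.7904 mg/L
(0.7904 mg/L = 0.7904 µg/mL)

0.790 µg/mL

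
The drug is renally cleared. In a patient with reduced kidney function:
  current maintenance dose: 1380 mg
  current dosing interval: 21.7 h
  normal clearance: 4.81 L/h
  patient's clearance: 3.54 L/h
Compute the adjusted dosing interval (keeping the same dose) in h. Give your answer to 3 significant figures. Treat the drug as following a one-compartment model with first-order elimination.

To keep the same average steady-state level, dosing rate must scale with clearance.
CL ratio = 3.54 / 4.81 = 0.7360
New interval (same dose) = 21.7 / 0.7360 = 29.48 h

29.5 h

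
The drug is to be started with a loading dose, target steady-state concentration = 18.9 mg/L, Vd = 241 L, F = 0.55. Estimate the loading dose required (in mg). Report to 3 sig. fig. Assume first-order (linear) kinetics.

LD = Css × Vd / F = 18.9 × 241 / 0.55 = 8282 mg

8280 mg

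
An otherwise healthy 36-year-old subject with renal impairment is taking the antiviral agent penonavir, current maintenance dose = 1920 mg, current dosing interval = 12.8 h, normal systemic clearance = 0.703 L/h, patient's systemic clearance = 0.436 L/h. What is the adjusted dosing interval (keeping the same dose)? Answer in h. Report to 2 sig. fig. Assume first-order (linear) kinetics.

21 h

To keep the same average steady-state level, dosing rate must scale with clearance.
CL ratio = 0.436 / 0.703 = 0.6202
New interval (same dose) = 12.8 / 0.6202 = 20.64 h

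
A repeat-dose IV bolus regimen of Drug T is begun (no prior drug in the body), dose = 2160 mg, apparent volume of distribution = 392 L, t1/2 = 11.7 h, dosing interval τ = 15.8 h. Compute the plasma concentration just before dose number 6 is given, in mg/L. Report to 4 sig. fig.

3.522 mg/L

C₀ per dose = Dose / Vd = 2160 / 392 = 5.510 mg/L
k = ln2 / t½ = 0.693147 / 11.7 = 0.05924 h⁻¹
Fraction remaining after one interval: r = e^(−kτ) = e^(−0.05924 × 15.8) = 0.3922
Before dose 6, 5 doses have been given (aged 1τ, 2τ, 3τ, 4τ, 5τ).
C_trough = C₀ × (r + r² + … + r^5) = C₀ × r(1−r^5)/(1−r)
        = 5.510 × 0.3922 × (1 − 0.009280) / (1 − 0.3922) = 3.522 mg/L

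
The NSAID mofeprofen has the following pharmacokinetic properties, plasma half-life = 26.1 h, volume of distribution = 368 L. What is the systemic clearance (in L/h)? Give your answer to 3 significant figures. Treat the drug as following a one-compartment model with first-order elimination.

9.77 L/h

k = ln2 / t½ = 0.693147 / 26.1 = 0.02656 h⁻¹
CL = k × Vd = 0.02656 × 368 = 9.774 L/h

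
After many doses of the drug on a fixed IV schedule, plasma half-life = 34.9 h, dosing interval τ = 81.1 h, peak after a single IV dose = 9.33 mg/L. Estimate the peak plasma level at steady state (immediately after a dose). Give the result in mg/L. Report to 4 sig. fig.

k = ln2 / t½ = 0.693147 / 34.9 = 0.01986 h⁻¹
e^(−kτ) = e^(−0.01986 × 81.1) = 0.1998
Accumulation ratio R = 1 / (1 − e^(−kτ)) = 1 / (1 − 0.1998) = 1.250
Steady-state peak = C₀ × R = 9.33 × 1.250 = 11.66 mg/L

11.66 mg/L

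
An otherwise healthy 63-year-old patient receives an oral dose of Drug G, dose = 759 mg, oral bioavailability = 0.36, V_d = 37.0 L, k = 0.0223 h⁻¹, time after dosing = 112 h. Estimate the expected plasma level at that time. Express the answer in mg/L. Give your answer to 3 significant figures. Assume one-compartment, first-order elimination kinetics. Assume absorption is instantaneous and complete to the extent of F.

0.608 mg/L

Amount reaching circulation = F × Dose = 0.36 × 759.0 = 273.2 mg
C₀ = F·Dose / Vd = 273.2 / 37.0 = 7.384 mg/L
C = C₀ · e^(−k·t) = 7.384 × e^(−0.02230 × 112)
  = 7.384 × 0.08228 = 0.6076 mg/L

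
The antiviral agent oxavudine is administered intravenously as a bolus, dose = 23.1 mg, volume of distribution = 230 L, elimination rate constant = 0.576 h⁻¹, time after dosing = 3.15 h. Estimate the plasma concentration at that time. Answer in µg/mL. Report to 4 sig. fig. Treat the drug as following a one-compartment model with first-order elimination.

C₀ = Dose / Vd = 23.10 / 230 = 0.1004 mg/L
C = C₀ · e^(−k·t) = 0.1004 × e^(−0.5760 × 3.15)
  = 0.1004 × 0.1629 = 0.01636 mg/L
(0.01636 mg/L = 0.01636 µg/mL)

0.01636 µg/mL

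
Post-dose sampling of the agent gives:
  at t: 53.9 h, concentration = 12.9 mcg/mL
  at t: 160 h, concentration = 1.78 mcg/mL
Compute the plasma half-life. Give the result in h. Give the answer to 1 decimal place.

37.1 h

k = ln(C₁/C₂) / (t₂ − t₁) = ln(12.9/1.78) / (160 − 53.9)
  = 1.981 / 106.1 = 0.01867 h⁻¹
t½ = ln2 / k = 0.693147 / 0.01867 = 37.13 h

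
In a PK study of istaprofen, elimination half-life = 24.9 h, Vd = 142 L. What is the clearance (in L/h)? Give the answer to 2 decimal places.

k = ln2 / t½ = 0.693147 / 24.9 = 0.02784 h⁻¹
CL = k × Vd = 0.02784 × 142 = 3.953 L/h

3.95 L/h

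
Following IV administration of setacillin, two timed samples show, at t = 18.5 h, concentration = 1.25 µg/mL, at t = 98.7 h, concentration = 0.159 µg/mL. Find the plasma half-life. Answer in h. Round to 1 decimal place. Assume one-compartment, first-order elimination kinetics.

k = ln(C₁/C₂) / (t₂ − t₁) = ln(1.25/0.159) / (98.7 − 18.5)
  = 2.062 / 80.20 = 0.02571 h⁻¹
t½ = ln2 / k = 0.693147 / 0.02571 = 26.96 h

27.0 h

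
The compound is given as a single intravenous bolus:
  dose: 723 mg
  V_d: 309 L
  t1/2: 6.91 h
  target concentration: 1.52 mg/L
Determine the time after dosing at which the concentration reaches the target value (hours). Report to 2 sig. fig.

C₀ = Dose / Vd = 723.0 / 309 = 2.340 mg/L
k = ln2 / t½ = 0.693147 / 6.91 = 0.1003 h⁻¹
t = ln(C₀ / C) / k = ln(2.340 / 1.52) / 0.1003
  = ln(1.539) / 0.1003 = 0.4311 / 0.1003 = 4.298 h

4.3 h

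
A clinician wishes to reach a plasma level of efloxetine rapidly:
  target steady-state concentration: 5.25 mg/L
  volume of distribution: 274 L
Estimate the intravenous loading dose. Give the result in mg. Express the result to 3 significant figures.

1440 mg

LD = Css × Vd = 5.25 × 274 = 1439 mg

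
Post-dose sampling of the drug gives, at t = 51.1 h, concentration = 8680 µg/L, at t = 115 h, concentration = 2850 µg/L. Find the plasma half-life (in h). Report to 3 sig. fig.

39.8 h

k = ln(C₁/C₂) / (t₂ − t₁) = ln(8680/2850) / (115 − 51.1)
  = 1.114 / 63.90 = 0.01743 h⁻¹
t½ = ln2 / k = 0.693147 / 0.01743 = 39.77 h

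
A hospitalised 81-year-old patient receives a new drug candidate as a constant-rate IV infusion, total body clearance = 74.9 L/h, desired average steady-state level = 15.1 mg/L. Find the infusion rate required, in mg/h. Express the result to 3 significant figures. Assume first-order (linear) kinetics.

1130 mg/h

At steady state, infusion rate R₀ = Css × CL = 15.1 × 74.90 = 1131 mg/h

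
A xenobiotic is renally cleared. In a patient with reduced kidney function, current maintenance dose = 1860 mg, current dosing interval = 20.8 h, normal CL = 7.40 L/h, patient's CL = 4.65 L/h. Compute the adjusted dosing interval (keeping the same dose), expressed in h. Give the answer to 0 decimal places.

33 h

To keep the same average steady-state level, dosing rate must scale with clearance.
CL ratio = 4.65 / 7.40 = 0.6284
New interval (same dose) = 20.8 / 0.6284 = 33.10 h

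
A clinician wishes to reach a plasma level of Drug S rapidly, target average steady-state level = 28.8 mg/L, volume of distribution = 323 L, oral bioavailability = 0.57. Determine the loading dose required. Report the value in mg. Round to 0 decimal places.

LD = Css × Vd / F = 28.8 × 323 / 0.57 = 16320 mg

16320 mg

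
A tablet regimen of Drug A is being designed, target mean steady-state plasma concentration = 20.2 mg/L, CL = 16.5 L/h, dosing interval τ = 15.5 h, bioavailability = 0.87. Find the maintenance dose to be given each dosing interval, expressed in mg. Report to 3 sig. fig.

5940 mg

At steady state, F × (Dose/τ) = Css × CL.
Dose = Css × CL × τ / F = 20.2 × 16.50 × 15.5 / 0.87 = 5938 mg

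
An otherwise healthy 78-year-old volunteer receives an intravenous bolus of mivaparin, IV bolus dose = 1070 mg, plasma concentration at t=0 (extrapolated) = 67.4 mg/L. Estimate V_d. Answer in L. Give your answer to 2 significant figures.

16 L

Vd = Dose / C₀ = 1070 / 67.4 = 15.88 L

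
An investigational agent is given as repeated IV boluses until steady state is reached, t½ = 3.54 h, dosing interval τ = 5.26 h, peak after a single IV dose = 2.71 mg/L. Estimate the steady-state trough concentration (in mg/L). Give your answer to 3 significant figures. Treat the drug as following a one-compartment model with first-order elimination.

1.50 mg/L

k = ln2 / t½ = 0.693147 / 3.54 = 0.1958 h⁻¹
e^(−kτ) = e^(−0.1958 × 5.26) = 0.3570
Accumulation ratio R = 1 / (1 − e^(−kτ)) = 1 / (1 − 0.3570) = 1.555
Steady-state trough = C₀ × R × e^(−kτ) = 2.71 × 1.555 × 0.3570 = 1.504 mg/L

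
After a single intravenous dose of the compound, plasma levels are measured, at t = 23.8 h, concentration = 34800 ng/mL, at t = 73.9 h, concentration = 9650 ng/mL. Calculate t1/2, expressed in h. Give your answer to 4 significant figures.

k = ln(C₁/C₂) / (t₂ − t₁) = ln(34800/9650) / (73.9 − 23.8)
  = 1.283 / 50.10 = 0.02561 h⁻¹
t½ = ln2 / k = 0.693147 / 0.02561 = 27.07 h

27.07 h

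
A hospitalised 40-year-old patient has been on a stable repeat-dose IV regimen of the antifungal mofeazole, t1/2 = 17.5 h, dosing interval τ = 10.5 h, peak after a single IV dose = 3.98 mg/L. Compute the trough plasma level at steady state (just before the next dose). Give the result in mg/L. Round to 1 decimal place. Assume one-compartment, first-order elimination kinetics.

7.7 mg/L

k = ln2 / t½ = 0.693147 / 17.5 = 0.03961 h⁻¹
e^(−kτ) = e^(−0.03961 × 10.5) = 0.6597
Accumulation ratio R = 1 / (1 − e^(−kτ)) = 1 / (1 − 0.6597) = 2.939
Steady-state trough = C₀ × R × e^(−kτ) = 3.98 × 2.939 × 0.6597 = 7.717 mg/L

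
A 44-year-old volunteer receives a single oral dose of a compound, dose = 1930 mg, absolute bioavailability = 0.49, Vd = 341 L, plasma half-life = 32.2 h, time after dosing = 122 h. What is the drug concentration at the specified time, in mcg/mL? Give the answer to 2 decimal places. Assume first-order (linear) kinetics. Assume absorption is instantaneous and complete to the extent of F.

Amount reaching circulation = F × Dose = 0.49 × 1930 = 945.7 mg
C₀ = F·Dose / Vd = 945.7 / 341 = 2.773 mg/L
k = ln2 / t½ = 0.693147 / 32.2 = 0.02153 h⁻¹
C = C₀ · e^(−k·t) = 2.773 × e^(−0.02153 × 122)
  = 2.773 × 0.07232 = 0.2005 mg/L
(0.2005 mg/L = 0.2005 mcg/mL)

0.20 mcg/mL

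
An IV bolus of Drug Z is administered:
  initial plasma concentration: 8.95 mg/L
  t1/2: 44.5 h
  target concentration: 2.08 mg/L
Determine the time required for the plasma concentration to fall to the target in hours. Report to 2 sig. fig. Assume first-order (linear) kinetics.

94 h

k = ln2 / t½ = 0.693147 / 44.5 = 0.01558 h⁻¹
t = ln(C₀ / C) / k = ln(8.950 / 2.08) / 0.01558
  = ln(4.303) / 0.01558 = 1.459 / 0.01558 = 93.65 h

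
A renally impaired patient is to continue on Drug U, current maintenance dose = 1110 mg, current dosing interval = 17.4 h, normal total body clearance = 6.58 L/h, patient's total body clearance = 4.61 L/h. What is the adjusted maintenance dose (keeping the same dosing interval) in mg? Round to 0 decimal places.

To keep the same average steady-state level, dosing rate must scale with clearance.
CL ratio = 4.61 / 6.58 = 0.7006
New dose (same interval) = 1110 × 0.7006 = 777.7 mg

778 mg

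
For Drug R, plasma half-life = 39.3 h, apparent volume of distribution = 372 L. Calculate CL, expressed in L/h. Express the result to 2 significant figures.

6.6 L/h

k = ln2 / t½ = 0.693147 / 39.3 = 0.01764 h⁻¹
CL = k × Vd = 0.01764 × 372 = 6.562 L/h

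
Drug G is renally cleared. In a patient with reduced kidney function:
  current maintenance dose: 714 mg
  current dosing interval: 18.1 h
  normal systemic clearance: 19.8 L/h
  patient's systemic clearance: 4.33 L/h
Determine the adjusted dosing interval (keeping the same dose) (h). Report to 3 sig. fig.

82.8 h

To keep the same average steady-state level, dosing rate must scale with clearance.
CL ratio = 4.33 / 19.8 = 0.2187
New interval (same dose) = 18.1 / 0.2187 = 82.76 h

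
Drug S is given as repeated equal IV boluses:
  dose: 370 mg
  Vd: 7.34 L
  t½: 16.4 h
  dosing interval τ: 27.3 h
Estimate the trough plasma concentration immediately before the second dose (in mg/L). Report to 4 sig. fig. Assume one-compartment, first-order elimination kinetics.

C₀ per dose = Dose / Vd = 370 / 7.34 = 50.41 mg/L
k = ln2 / t½ = 0.693147 / 16.4 = 0.04227 h⁻¹
Fraction remaining after one interval: r = e^(−kτ) = e^(−0.04227 × 27.3) = 0.3154
Before dose 2, 1 dose has been given (aged 1τ).
C_trough = C₀ × r = 50.41 × 0.3154 = 15.90 mg/L

15.90 mg/L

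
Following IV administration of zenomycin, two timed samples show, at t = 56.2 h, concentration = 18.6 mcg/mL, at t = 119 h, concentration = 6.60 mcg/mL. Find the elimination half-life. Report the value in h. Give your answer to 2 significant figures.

42 h

k = ln(C₁/C₂) / (t₂ − t₁) = ln(18.6/6.60) / (119 − 56.2)
  = 1.036 / 62.80 = 0.01650 h⁻¹
t½ = ln2 / k = 0.693147 / 0.01650 = 42.01 h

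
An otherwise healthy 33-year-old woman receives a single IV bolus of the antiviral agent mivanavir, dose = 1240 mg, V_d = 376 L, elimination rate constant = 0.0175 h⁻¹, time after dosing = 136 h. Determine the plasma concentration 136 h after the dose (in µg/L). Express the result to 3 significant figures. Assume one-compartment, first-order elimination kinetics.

C₀ = Dose / Vd = 1240 / 376 = 3.298 mg/L
C = C₀ · e^(−k·t) = 3.298 × e^(−0.01750 × 136)
  = 3.298 × 0.09255 = 0.3052 mg/L
Convert: 0.3052 mg/L × 1000 = 305.2 µg/L

305 µg/L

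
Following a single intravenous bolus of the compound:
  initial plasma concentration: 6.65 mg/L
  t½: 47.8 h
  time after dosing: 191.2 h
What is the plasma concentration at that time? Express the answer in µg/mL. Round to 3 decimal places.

0.416 µg/mL

k = ln2 / t½ = 0.693147 / 47.8 = 0.01450 h⁻¹
t / t½ = 191.2 / 47.8 = 4 half-lives
C = C₀ × (1/2)^4 = 6.650 × 0.06250 = 0.4156 mg/L
(0.4156 mg/L = 0.4156 µg/mL)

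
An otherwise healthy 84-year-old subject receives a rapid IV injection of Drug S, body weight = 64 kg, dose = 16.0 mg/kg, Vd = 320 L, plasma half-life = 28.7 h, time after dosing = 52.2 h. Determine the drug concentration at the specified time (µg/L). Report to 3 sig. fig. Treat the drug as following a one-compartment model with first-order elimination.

Total dose = 16.0 × 64 = 1024 mg
C₀ = Dose / Vd = 1024 / 320 = 3.200 mg/L
k = ln2 / t½ = 0.693147 / 28.7 = 0.02415 h⁻¹
C = C₀ · e^(−k·t) = 3.200 × e^(−0.02415 × 52.2)
  = 3.200 × 0.2835 = 0.9072 mg/L
Convert: 0.9072 mg/L × 1000 = 907.2 µg/L

907 µg/L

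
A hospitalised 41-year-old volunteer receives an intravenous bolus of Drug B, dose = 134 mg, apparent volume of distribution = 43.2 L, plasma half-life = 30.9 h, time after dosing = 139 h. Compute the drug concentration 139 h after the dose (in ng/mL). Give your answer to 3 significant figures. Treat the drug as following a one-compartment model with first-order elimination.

137 ng/mL

C₀ = Dose / Vd = 134.0 / 43.2 = 3.102 mg/L
k = ln2 / t½ = 0.693147 / 30.9 = 0.02243 h⁻¹
C = C₀ · e^(−k·t) = 3.102 × e^(−0.02243 × 139)
  = 3.102 × 0.04426 = 0.1373 mg/L
Convert: 0.1373 mg/L × 1000 = 137.3 ng/mL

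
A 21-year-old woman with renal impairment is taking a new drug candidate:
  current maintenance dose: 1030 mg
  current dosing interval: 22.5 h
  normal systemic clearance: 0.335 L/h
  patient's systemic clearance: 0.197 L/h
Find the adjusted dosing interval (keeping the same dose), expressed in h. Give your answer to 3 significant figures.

38.3 h

To keep the same average steady-state level, dosing rate must scale with clearance.
CL ratio = 0.197 / 0.335 = 0.5881
New interval (same dose) = 22.5 / 0.5881 = 38.26 h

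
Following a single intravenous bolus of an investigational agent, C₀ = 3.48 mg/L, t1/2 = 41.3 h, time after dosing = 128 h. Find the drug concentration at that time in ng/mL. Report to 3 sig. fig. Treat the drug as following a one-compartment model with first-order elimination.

k = ln2 / t½ = 0.693147 / 41.3 = 0.01678 h⁻¹
C = C₀ · e^(−k·t) = 3.480 × e^(−0.01678 × 128)
  = 3.480 × 0.1167 = 0.4061 mg/L
Convert: 0.4061 mg/L × 1000 = 406.1 ng/mL

406 ng/mL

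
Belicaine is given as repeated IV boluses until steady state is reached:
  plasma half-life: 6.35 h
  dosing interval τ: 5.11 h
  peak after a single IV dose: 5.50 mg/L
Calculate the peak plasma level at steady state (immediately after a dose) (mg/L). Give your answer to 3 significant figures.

k = ln2 / t½ = 0.693147 / 6.35 = 0.1092 h⁻¹
e^(−kτ) = e^(−0.1092 × 5.11) = 0.5723
Accumulation ratio R = 1 / (1 − e^(−kτ)) = 1 / (1 − 0.5723) = 2.338
Steady-state peak = C₀ × R = 5.50 × 2.338 = 12.86 mg/L

12.9 mg/L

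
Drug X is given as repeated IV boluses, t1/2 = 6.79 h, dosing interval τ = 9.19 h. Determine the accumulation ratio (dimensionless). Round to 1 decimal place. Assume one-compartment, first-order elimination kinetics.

k = ln2 / t½ = 0.693147 / 6.79 = 0.1021 h⁻¹
e^(−kτ) = e^(−0.1021 × 9.19) = 0.3913
Accumulation ratio R = 1 / (1 − e^(−kτ)) = 1 / (1 − 0.3913) = 1.643

1.6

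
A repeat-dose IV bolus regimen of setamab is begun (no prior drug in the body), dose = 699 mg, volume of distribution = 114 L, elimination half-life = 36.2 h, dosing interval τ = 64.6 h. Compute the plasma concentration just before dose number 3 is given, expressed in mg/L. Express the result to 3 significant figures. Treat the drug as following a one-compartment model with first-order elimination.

2.30 mg/L

C₀ per dose = Dose / Vd = 699 / 114 = 6.132 mg/L
k = ln2 / t½ = 0.693147 / 36.2 = 0.01915 h⁻¹
Fraction remaining after one interval: r = e^(−kτ) = e^(−0.01915 × 64.6) = 0.2902
Before dose 3, 2 doses have been given (aged 1τ, 2τ).
C_trough = C₀ × (r + r²) = 6.132 × (0.2902 + 0.08422) = 2.296 mg/L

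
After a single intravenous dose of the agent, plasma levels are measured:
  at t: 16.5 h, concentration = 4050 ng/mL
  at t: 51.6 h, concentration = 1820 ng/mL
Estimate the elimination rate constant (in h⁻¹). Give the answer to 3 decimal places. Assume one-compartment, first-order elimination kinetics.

k = ln(C₁/C₂) / (t₂ − t₁) = ln(4050/1820) / (51.6 − 16.5)
  = 0.7999 / 35.10 = 0.02279 h⁻¹

0.023 h⁻¹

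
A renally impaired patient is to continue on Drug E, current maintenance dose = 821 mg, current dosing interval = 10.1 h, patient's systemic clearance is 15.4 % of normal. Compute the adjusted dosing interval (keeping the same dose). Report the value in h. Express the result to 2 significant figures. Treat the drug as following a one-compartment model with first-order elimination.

To keep the same average steady-state level, dosing rate must scale with clearance.
CL ratio = 15.4 / 100 = 0.1540
New interval (same dose) = 10.1 / 0.1540 = 65.58 h

66 h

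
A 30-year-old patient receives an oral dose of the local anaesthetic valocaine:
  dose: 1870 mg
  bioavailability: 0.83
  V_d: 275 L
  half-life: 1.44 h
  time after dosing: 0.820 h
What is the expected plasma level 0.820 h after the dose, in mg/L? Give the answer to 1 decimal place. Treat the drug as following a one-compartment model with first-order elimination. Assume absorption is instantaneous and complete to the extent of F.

Amount reaching circulation = F × Dose = 0.83 × 1870 = 1552 mg
C₀ = F·Dose / Vd = 1552 / 275 = 5.644 mg/L
k = ln2 / t½ = 0.693147 / 1.44 = 0.4814 h⁻¹
C = C₀ · e^(−k·t) = 5.644 × e^(−0.4814 × 0.820)
  = 5.644 × 0.6738 = 3.803 mg/L

3.8 mg/L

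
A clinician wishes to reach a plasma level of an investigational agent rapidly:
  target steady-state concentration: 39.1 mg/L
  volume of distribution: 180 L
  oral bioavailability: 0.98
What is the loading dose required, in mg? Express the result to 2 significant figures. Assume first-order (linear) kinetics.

LD = Css × Vd / F = 39.1 × 180 / 0.98 = 7182 mg

7200 mg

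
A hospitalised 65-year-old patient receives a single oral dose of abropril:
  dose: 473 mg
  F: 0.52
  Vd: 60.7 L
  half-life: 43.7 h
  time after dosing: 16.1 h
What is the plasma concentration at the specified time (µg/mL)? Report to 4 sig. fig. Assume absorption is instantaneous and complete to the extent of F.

Amount reaching circulation = F × Dose = 0.52 × 473.0 = 246.0 mg
C₀ = F·Dose / Vd = 246.0 / 60.7 = 4.053 mg/L
k = ln2 / t½ = 0.693147 / 43.7 = 0.01586 h⁻¹
C = C₀ · e^(−k·t) = 4.053 × e^(−0.01586 × 16.1)
  = 4.053 × 0.7746 = 3.139 mg/L
(3.139 mg/L = 3.139 µg/mL)

3.139 µg/mL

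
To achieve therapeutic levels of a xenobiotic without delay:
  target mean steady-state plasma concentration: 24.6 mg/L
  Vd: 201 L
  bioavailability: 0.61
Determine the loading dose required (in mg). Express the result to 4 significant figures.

LD = Css × Vd / F = 24.6 × 201 / 0.61 = 8106 mg

8106 mg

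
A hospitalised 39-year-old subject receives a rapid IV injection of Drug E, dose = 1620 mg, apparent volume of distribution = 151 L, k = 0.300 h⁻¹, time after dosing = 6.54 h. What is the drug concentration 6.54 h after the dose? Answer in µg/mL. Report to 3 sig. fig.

1.51 µg/mL

C₀ = Dose / Vd = 1620 / 151 = 10.73 mg/L
C = C₀ · e^(−k·t) = 10.73 × e^(−0.3000 × 6.54)
  = 10.73 × 0.1406 = 1.509 mg/L
(1.509 mg/L = 1.509 µg/mL)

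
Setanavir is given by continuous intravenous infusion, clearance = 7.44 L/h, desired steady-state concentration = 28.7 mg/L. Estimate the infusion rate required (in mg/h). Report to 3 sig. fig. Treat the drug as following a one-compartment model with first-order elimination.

At steady state, infusion rate R₀ = Css × CL = 28.7 × 7.440 = 213.5 mg/h

214 mg/h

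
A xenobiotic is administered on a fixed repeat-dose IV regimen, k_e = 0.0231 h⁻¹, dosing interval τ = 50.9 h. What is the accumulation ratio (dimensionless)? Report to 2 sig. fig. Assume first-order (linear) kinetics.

e^(−kτ) = e^(−0.02310 × 50.9) = 0.3086
Accumulation ratio R = 1 / (1 − e^(−kτ)) = 1 / (1 − 0.3086) = 1.446

1.4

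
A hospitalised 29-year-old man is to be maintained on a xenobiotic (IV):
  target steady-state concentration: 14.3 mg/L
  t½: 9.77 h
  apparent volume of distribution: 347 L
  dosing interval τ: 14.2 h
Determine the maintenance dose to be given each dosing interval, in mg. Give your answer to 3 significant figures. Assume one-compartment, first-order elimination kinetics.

k = ln2 / t½ = 0.693147 / 9.77 = 0.07095 h⁻¹
CL = k × Vd = 0.07095 × 347 = 24.62 L/h
At steady state, Dose/τ = Css × CL.
Dose = Css × CL × τ = 14.3 × 24.62 × 14.2 = 4999 mg

5000 mg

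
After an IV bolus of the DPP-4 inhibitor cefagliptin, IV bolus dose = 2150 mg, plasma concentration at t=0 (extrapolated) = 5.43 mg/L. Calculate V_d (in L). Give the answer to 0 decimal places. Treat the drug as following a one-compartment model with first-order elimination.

396 L

Vd = Dose / C₀ = 2150 / 5.43 = 395.9 L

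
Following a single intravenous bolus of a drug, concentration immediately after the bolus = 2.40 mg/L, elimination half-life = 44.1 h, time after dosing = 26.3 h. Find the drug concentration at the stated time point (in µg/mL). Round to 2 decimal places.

k = ln2 / t½ = 0.693147 / 44.1 = 0.01572 h⁻¹
C = C₀ · e^(−k·t) = 2.400 × e^(−0.01572 × 26.3)
  = 2.400 × 0.6614 = 1.587 mg/L
(1.587 mg/L = 1.587 µg/mL)

1.59 µg/mL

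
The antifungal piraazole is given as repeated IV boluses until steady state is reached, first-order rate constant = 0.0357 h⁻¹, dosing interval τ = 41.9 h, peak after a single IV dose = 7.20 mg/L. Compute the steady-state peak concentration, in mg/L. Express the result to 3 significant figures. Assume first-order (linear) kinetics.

e^(−kτ) = e^(−0.03570 × 41.9) = 0.2241
Accumulation ratio R = 1 / (1 − e^(−kτ)) = 1 / (1 − 0.2241) = 1.289
Steady-state peak = C₀ × R = 7.20 × 1.289 = 9.281 mg/L

9.28 mg/L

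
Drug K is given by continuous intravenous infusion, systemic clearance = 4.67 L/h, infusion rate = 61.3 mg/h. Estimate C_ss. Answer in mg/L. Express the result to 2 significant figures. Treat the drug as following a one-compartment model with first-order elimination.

At steady state Css = R₀ / CL = 61.3 / 4.670 = 13.13 mg/L

13 mg/L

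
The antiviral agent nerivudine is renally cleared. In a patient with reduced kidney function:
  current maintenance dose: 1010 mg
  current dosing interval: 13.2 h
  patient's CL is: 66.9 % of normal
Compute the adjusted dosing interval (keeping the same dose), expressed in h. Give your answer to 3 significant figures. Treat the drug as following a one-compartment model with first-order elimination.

To keep the same average steady-state level, dosing rate must scale with clearance.
CL ratio = 66.9 / 100 = 0.6690
New interval (same dose) = 13.2 / 0.6690 = 19.73 h

19.7 h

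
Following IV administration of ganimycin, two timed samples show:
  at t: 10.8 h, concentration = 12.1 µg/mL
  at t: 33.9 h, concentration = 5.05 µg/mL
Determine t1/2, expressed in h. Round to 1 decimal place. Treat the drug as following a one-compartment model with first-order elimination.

k = ln(C₁/C₂) / (t₂ − t₁) = ln(12.1/5.05) / (33.9 − 10.8)
  = 0.8738 / 23.10 = 0.03783 h⁻¹
t½ = ln2 / k = 0.693147 / 0.03783 = 18.32 h

18.3 h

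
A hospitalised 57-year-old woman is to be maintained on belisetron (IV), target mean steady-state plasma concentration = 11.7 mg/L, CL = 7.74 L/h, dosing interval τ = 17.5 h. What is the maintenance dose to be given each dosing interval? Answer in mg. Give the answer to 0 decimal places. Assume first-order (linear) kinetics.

1585 mg

At steady state, Dose/τ = Css × CL.
Dose = Css × CL × τ = 11.7 × 7.740 × 17.5 = 1585 mg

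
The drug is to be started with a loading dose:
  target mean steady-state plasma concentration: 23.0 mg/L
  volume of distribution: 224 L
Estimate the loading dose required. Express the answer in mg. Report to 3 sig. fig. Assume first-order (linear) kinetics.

5150 mg

LD = Css × Vd = 23.0 × 224 = 5152 mg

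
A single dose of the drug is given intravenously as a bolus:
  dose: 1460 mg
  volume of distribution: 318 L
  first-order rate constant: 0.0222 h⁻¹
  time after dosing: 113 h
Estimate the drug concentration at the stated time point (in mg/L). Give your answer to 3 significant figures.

0.374 mg/L

C₀ = Dose / Vd = 1460 / 318 = 4.591 mg/L
C = C₀ · e^(−k·t) = 4.591 × e^(−0.02220 × 113)
  = 4.591 × 0.08138 = 0.3736 mg/L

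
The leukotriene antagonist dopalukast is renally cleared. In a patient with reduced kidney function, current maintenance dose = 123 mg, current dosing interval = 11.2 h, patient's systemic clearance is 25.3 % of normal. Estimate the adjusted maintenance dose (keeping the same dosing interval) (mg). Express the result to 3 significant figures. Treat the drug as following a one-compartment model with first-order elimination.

To keep the same average steady-state level, dosing rate must scale with clearance.
CL ratio = 25.3 / 100 = 0.2530
New dose (same interval) = 123 × 0.2530 = 31.12 mg

31.1 mg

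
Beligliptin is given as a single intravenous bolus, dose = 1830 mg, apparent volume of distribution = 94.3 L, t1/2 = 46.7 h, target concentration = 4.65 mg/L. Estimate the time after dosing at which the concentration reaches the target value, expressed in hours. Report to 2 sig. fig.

96 h

C₀ = Dose / Vd = 1830 / 94.3 = 19.41 mg/L
k = ln2 / t½ = 0.693147 / 46.7 = 0.01484 h⁻¹
t = ln(C₀ / C) / k = ln(19.41 / 4.65) / 0.01484
  = ln(4.174) / 0.01484 = 1.429 / 0.01484 = 96.29 h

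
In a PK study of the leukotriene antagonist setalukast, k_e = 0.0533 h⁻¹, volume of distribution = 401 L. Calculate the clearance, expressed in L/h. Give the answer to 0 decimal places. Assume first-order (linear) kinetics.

21 L/h

CL = k × Vd = 0.0533 × 401 = 21.37 L/h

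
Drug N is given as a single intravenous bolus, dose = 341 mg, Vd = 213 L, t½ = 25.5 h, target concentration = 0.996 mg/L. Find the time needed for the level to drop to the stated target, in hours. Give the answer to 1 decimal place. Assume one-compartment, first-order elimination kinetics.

C₀ = Dose / Vd = 341.0 / 213 = 1.601 mg/L
k = ln2 / t½ = 0.693147 / 25.5 = 0.02718 h⁻¹
t = ln(C₀ / C) / k = ln(1.601 / 0.996) / 0.02718
  = ln(1.607) / 0.02718 = 0.4744 / 0.02718 = 17.45 h

17.5 h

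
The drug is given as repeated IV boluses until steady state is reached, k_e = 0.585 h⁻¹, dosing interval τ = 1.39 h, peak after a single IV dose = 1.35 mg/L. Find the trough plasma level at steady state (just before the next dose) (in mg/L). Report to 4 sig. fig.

1.076 mg/L

e^(−kτ) = e^(−0.5850 × 1.39) = 0.4435
Accumulation ratio R = 1 / (1 − e^(−kτ)) = 1 / (1 − 0.4435) = 1.797
Steady-state trough = C₀ × R × e^(−kτ) = 1.35 × 1.797 × 0.4435 = 1.076 mg/L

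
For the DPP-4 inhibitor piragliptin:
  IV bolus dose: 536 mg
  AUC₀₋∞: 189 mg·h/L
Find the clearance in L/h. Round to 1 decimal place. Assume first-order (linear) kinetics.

2.8 L/h

CL = Dose / AUC = 536 / 189 = 2.836 L/h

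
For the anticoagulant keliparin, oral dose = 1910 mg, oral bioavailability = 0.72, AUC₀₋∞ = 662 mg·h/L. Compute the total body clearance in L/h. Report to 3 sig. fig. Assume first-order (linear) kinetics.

CL = F·Dose / AUC = 0.72 × 1910 / 662 = 2.077 L/h

2.08 L/h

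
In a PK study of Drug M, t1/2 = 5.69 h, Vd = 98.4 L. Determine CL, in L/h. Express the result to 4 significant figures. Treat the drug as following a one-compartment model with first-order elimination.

k = ln2 / t½ = 0.693147 / 5.69 = 0.1218 h⁻¹
CL = k × Vd = 0.1218 × 98.4 = 11.99 L/h

11.99 L/h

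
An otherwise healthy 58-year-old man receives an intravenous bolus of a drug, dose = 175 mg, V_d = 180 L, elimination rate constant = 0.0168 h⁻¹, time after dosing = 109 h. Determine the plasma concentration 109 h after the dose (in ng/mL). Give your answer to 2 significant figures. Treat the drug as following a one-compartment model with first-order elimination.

C₀ = Dose / Vd = 175.0 / 180 = 0.9722 mg/L
C = C₀ · e^(−k·t) = 0.9722 × e^(−0.01680 × 109)
  = 0.9722 × 0.1602 = 0.1557 mg/L
Convert: 0.1557 mg/L × 1000 = 155.7 ng/mL

160 ng/mL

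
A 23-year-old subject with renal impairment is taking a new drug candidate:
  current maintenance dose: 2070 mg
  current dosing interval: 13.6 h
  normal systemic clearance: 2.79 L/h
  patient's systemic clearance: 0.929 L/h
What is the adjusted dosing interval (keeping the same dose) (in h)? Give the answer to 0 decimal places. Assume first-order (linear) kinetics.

41 h

To keep the same average steady-state level, dosing rate must scale with clearance.
CL ratio = 0.929 / 2.79 = 0.3330
New interval (same dose) = 13.6 / 0.3330 = 40.84 h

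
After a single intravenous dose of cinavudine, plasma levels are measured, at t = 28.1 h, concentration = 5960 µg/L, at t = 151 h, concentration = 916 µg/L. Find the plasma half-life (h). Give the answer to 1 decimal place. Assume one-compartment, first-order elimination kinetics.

45.5 h

k = ln(C₁/C₂) / (t₂ − t₁) = ln(5960/916) / (151 − 28.1)
  = 1.873 / 122.9 = 0.01524 h⁻¹
t½ = ln2 / k = 0.693147 / 0.01524 = 45.48 h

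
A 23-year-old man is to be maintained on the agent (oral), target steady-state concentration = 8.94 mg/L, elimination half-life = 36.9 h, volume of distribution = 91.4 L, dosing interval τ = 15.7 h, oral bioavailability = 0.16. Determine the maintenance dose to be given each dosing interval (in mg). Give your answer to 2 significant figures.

k = ln2 / t½ = 0.693147 / 36.9 = 0.01878 h⁻¹
CL = k × Vd = 0.01878 × 91.4 = 1.716 L/h
At steady state, F × (Dose/τ) = Css × CL.
Dose = Css × CL × τ / F = 8.94 × 1.716 × 15.7 / 0.16 = 1505 mg

1500 mg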